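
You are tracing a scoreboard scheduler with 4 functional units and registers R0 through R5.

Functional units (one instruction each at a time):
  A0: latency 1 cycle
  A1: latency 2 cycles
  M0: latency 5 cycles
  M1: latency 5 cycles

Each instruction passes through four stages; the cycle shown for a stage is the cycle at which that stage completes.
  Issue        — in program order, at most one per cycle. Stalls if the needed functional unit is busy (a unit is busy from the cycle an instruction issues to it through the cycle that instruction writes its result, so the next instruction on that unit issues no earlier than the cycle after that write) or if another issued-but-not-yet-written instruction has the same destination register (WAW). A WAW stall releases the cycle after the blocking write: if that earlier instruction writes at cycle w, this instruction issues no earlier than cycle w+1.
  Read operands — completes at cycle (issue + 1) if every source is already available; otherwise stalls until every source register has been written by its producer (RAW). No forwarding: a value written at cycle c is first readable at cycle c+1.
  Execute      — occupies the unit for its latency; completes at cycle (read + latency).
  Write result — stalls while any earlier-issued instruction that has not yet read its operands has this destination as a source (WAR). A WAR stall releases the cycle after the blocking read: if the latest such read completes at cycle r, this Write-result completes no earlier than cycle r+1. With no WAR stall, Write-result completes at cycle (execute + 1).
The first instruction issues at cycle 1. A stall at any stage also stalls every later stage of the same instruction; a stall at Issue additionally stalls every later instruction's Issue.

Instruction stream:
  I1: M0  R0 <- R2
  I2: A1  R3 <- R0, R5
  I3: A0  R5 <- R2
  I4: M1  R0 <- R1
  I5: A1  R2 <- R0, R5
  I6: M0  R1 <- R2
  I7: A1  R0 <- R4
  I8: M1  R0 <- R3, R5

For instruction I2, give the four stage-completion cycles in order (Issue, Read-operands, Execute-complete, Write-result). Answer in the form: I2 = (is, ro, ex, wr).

cycle 1: I1→M0
cycle 2: I1 RO; I2→A1
cycle 3: I3→A0
cycle 4: I3 RO
cycle 5: I3 EX
cycle 7: I1 EX
cycle 8: I1 WR R0
cycle 9: I2 RO; I4→M1
cycle 10: I3 WR R5; I4 RO
cycle 11: I2 EX
cycle 12: I2 WR R3
cycle 13: I5→A1
cycle 14: I6→M0
cycle 15: I4 EX
cycle 16: I4 WR R0
cycle 17: I5 RO
cycle 19: I5 EX
cycle 20: I5 WR R2
cycle 21: I6 RO; I7→A1
cycle 22: I7 RO
cycle 24: I7 EX
cycle 25: I7 WR R0
cycle 26: I6 EX; I8→M1
cycle 27: I6 WR R1; I8 RO
cycle 32: I8 EX
cycle 33: I8 WR R0

I2 = (2, 9, 11, 12)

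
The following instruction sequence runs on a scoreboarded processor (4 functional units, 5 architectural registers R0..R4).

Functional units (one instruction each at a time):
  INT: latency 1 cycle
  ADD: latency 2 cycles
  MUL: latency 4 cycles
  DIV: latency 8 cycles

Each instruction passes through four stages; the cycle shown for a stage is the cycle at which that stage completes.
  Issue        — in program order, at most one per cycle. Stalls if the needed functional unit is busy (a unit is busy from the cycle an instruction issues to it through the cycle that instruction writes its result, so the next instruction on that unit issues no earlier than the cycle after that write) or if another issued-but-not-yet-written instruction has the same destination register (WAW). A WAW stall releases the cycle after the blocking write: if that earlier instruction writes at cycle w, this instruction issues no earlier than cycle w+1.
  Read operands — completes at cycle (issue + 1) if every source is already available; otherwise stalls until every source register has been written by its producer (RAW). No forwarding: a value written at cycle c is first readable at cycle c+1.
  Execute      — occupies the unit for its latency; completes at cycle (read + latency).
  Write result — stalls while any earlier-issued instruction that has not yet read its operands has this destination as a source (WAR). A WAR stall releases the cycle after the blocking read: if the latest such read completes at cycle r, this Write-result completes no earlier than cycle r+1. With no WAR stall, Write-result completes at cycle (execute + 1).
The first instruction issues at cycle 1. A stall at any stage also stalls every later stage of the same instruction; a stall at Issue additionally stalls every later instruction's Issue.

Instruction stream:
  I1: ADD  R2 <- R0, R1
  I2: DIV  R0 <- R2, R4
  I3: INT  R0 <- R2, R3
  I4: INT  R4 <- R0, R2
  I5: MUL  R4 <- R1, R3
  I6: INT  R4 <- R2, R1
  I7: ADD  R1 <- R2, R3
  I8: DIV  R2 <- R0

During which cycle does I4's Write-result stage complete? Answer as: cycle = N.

cycle = 23

[I1] 1/2/4/5
[I2] 2/6/14/15  (RAW R2: wait I1 write@5)
[I3] 16/17/18/19  (WAW R0: wait I2 write@15)
[I4] 20/21/22/23  (struct: INT busy until I3 writes@19)
[I5] 24/25/29/30  (WAW R4: wait I4 write@23)
[I6] 31/32/33/34  (WAW R4: wait I5 write@30)
[I7] 32/33/35/36
[I8] 33/34/42/43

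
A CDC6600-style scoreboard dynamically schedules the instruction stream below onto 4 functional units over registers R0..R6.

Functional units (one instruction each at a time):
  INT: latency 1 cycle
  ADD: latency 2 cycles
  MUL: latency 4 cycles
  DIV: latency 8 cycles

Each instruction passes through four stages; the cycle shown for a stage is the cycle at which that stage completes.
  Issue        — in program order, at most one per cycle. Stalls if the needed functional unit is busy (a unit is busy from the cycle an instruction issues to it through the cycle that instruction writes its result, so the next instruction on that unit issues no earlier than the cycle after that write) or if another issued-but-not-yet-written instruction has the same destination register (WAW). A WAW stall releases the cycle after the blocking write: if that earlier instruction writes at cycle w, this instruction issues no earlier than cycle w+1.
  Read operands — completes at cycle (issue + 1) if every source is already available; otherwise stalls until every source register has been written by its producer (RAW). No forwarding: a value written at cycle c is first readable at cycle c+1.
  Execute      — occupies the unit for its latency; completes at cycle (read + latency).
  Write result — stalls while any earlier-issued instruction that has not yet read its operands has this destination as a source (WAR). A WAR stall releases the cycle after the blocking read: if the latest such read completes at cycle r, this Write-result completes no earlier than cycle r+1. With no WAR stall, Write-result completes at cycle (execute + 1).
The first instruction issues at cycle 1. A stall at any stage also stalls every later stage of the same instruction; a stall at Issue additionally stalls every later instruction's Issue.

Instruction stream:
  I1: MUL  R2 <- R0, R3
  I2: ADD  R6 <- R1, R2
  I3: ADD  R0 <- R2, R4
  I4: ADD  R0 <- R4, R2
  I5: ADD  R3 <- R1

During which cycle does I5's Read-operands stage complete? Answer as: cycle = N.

[I1] 1/2/6/7
[I2] 2/8/10/11  (RAW R2: wait I1 write@7)
[I3] 12/13/15/16  (struct: ADD busy until I2 writes@11)
[I4] 17/18/20/21  (struct: ADD busy until I3 writes@16)
[I5] 22/23/25/26  (struct: ADD busy until I4 writes@21)

cycle = 23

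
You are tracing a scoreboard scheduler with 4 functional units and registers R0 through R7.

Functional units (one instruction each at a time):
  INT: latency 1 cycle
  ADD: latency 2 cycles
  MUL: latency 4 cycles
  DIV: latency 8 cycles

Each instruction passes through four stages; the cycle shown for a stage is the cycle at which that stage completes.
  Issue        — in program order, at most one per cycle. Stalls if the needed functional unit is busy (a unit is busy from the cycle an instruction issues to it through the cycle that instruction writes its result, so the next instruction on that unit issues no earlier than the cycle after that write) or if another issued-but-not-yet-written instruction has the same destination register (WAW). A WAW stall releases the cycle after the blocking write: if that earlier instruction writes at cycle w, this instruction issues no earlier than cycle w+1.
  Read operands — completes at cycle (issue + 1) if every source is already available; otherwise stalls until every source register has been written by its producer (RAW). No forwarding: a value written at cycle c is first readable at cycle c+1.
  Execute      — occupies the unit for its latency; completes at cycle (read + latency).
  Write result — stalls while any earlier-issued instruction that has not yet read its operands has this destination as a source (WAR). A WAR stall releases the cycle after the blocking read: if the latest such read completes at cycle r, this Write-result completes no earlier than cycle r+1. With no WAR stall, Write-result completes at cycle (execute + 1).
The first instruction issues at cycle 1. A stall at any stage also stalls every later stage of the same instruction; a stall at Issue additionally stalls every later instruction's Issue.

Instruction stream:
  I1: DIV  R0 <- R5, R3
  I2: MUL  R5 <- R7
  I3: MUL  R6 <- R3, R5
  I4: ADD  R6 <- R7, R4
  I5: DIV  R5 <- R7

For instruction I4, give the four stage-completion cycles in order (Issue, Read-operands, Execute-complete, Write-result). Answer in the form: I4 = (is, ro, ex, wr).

I4 = (16, 17, 19, 20)

[I1] 1/2/10/11
[I2] 2/3/7/8
[I3] 9/10/14/15  (struct: MUL busy until I2 writes@8)
[I4] 16/17/19/20  (WAW R6: wait I3 write@15)
[I5] 17/18/26/27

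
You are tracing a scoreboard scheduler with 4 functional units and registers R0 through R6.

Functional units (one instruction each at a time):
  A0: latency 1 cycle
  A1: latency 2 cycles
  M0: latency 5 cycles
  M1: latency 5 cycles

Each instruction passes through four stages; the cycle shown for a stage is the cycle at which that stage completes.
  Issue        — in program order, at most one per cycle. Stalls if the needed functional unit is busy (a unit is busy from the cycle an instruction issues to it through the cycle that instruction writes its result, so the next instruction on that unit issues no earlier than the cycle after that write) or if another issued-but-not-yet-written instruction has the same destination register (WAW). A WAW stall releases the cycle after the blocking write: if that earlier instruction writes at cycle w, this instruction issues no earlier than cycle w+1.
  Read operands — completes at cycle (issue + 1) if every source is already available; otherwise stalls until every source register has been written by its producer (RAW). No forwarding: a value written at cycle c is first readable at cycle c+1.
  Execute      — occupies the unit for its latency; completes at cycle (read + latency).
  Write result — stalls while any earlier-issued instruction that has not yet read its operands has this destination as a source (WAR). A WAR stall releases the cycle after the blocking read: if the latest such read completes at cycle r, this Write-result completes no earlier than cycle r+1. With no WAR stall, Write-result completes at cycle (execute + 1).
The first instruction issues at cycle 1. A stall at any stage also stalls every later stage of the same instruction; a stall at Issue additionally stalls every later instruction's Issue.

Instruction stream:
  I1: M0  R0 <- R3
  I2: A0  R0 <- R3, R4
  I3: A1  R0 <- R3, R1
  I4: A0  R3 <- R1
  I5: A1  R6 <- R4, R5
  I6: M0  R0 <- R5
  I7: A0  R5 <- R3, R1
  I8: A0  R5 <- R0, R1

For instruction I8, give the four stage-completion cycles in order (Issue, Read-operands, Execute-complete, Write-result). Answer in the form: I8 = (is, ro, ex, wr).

I8 = (24, 27, 28, 29)

  I1 | 1 | 2 | 7 | 8
  I2 | 9 | 10 | 11 | 12   WAW R0: wait I1 write@8
  I3 | 13 | 14 | 16 | 17   WAW R0: wait I2 write@12
  I4 | 14 | 15 | 16 | 17
  I5 | 18 | 19 | 21 | 22   struct: A1 busy until I3 writes@17
  I6 | 19 | 20 | 25 | 26
  I7 | 20 | 21 | 22 | 23
  I8 | 24 | 27 | 28 | 29   struct: A0 busy until I7 writes@23 · RAW R0: wait I6 write@26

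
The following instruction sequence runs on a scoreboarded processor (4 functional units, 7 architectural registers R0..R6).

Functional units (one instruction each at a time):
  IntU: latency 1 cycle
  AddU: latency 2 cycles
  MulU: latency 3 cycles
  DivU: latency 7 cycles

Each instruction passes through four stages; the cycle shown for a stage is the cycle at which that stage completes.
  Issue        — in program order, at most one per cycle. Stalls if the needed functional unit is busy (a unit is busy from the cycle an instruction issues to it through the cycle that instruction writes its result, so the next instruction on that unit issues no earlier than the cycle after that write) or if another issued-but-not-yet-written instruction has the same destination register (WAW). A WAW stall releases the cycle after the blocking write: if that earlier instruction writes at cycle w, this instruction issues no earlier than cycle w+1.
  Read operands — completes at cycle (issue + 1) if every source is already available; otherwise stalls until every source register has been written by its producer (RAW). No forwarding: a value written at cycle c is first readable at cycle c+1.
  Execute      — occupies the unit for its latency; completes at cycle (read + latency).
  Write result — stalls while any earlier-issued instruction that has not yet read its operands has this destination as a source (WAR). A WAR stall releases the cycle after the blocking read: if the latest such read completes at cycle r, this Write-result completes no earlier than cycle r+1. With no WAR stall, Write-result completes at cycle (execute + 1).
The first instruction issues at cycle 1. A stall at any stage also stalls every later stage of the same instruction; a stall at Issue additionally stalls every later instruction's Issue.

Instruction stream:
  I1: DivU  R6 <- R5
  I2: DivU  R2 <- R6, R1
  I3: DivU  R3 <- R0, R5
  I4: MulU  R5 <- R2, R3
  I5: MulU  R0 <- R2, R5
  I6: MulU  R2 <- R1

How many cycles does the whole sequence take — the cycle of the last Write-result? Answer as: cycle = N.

cycle = 47

  I1 | 1 | 2 | 9 | 10
  I2 | 11 | 12 | 19 | 20   struct: DivU busy until I1 writes@10
  I3 | 21 | 22 | 29 | 30   struct: DivU busy until I2 writes@20
  I4 | 22 | 31 | 34 | 35   RAW R3: wait I3 write@30
  I5 | 36 | 37 | 40 | 41   struct: MulU busy until I4 writes@35
  I6 | 42 | 43 | 46 | 47   struct: MulU busy until I5 writes@41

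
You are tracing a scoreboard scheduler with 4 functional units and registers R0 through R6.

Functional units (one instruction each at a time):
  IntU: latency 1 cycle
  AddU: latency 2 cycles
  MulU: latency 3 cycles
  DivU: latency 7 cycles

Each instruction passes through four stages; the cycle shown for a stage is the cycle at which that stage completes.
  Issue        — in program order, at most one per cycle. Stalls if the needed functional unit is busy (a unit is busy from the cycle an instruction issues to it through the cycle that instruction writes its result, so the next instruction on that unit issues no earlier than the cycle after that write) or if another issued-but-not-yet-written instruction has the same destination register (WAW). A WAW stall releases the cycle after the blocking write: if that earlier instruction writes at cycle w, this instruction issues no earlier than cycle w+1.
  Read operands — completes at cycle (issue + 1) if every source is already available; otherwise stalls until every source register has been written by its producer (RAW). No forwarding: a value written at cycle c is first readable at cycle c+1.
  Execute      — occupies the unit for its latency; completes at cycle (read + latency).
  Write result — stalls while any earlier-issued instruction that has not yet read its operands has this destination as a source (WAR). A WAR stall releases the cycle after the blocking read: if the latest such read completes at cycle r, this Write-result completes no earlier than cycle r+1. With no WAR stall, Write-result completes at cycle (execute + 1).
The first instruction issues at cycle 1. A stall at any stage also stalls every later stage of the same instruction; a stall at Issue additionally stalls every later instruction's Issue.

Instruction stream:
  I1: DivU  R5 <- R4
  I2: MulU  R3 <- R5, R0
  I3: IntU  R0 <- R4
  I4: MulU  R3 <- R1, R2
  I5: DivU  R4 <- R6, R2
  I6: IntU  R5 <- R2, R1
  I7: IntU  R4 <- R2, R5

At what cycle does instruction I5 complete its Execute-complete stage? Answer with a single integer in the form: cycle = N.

cycle = 25

[1] I1→DivU
[2] I1 RO; I2→MulU
[3] I3→IntU
[4] I3 RO
[5] I3 EX
[9] I1 EX
[10] I1 WR R5
[11] I2 RO
[12] I3 WR R0
[14] I2 EX
[15] I2 WR R3
[16] I4→MulU
[17] I4 RO; I5→DivU
[18] I5 RO; I6→IntU
[19] I6 RO
[20] I4 EX; I6 EX
[21] I4 WR R3; I6 WR R5
[25] I5 EX
[26] I5 WR R4
[27] I7→IntU
[28] I7 RO
[29] I7 EX
[30] I7 WR R4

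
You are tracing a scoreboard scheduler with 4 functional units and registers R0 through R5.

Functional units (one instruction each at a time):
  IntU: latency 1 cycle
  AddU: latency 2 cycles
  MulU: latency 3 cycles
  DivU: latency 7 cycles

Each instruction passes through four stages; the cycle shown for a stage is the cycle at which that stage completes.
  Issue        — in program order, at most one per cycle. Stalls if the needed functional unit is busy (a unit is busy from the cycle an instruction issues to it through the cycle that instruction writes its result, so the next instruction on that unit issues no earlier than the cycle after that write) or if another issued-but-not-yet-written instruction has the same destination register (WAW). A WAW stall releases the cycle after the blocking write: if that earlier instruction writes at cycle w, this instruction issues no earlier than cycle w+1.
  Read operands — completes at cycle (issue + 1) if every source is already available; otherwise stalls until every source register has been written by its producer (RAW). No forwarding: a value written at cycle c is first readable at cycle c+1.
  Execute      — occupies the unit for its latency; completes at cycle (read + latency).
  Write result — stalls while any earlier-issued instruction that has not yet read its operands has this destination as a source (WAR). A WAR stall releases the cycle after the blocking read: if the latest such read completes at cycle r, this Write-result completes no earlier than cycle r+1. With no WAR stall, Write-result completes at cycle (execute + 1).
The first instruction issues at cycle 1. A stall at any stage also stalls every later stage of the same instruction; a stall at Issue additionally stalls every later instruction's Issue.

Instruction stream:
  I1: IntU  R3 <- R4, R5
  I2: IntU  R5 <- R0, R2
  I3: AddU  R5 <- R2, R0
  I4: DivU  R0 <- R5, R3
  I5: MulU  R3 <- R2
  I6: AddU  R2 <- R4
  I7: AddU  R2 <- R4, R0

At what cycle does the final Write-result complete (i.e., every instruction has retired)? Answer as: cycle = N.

cycle = 26

  I1 | 1 | 2 | 3 | 4
  I2 | 5 | 6 | 7 | 8   struct: IntU busy until I1 writes@4
  I3 | 9 | 10 | 12 | 13   WAW R5: wait I2 write@8
  I4 | 10 | 14 | 21 | 22   RAW R5: wait I3 write@13
  I5 | 11 | 12 | 15 | 16
  I6 | 14 | 15 | 17 | 18   struct: AddU busy until I3 writes@13
  I7 | 19 | 23 | 25 | 26   struct: AddU busy until I6 writes@18 · RAW R0: wait I4 write@22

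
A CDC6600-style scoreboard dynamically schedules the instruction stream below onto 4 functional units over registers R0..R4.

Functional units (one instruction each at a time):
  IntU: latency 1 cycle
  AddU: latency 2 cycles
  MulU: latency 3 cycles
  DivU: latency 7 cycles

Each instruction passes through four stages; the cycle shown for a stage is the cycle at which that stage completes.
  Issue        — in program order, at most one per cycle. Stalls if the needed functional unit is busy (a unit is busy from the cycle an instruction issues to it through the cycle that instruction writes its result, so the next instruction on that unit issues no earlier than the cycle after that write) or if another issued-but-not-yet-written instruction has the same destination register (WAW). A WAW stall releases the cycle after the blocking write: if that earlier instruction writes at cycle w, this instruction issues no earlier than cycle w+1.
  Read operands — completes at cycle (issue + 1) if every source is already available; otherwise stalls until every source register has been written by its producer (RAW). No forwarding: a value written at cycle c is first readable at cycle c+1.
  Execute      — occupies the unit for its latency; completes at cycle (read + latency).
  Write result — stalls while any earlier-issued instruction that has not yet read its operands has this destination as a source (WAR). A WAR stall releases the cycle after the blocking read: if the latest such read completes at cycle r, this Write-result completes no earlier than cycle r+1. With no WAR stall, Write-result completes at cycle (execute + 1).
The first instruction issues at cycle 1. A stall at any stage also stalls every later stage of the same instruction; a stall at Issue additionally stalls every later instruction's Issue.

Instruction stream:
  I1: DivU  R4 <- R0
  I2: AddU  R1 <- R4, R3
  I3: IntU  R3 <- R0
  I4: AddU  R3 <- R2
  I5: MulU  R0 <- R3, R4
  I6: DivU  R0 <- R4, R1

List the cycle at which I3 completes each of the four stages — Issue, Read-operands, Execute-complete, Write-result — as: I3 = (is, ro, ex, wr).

I3 = (3, 4, 5, 12)

[1] I1 issues→DivU
[2] I1 reads, I2 issues→AddU
[3] I3 issues→IntU
[4] I3 reads
[5] I3 exec-done
[9] I1 exec-done
[10] I1 writes R4
[11] I2 reads
[12] I3 writes R3
[13] I2 exec-done
[14] I2 writes R1
[15] I4 issues→AddU
[16] I4 reads, I5 issues→MulU
[18] I4 exec-done
[19] I4 writes R3
[20] I5 reads
[23] I5 exec-done
[24] I5 writes R0
[25] I6 issues→DivU
[26] I6 reads
[33] I6 exec-done
[34] I6 writes R0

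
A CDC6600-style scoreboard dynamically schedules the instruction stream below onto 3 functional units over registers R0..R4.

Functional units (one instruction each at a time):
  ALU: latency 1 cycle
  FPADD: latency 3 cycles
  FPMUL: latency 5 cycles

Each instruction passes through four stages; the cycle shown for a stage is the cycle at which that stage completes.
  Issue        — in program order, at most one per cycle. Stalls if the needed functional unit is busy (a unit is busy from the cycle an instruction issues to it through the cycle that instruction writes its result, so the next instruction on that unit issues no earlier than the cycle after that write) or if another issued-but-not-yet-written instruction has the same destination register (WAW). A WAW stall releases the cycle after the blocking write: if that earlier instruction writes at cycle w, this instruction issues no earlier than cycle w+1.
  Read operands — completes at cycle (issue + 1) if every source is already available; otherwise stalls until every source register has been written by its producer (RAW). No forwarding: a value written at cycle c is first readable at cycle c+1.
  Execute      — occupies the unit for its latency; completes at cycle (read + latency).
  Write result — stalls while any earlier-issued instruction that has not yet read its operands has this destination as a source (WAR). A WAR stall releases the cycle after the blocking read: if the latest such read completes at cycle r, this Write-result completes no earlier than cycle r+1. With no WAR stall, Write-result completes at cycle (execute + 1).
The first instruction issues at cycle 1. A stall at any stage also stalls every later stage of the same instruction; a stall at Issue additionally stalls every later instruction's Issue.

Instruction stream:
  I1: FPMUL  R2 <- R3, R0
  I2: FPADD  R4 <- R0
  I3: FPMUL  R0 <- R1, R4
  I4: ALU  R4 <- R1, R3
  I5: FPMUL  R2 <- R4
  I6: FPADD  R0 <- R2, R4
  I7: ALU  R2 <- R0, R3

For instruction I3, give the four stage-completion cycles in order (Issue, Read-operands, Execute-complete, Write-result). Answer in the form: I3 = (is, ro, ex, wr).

cycle 1: issue I1 (FPMUL)
cycle 2: I1 read-ops · issue I2 (FPADD)
cycle 3: I2 read-ops
cycle 6: I2 finished on FPADD
cycle 7: I1 finished on FPMUL · I2→R4
cycle 8: I1→R2
cycle 9: issue I3 (FPMUL)
cycle 10: I3 read-ops · issue I4 (ALU)
cycle 11: I4 read-ops
cycle 12: I4 finished on ALU
cycle 13: I4→R4
cycle 15: I3 finished on FPMUL
cycle 16: I3→R0
cycle 17: issue I5 (FPMUL)
cycle 18: I5 read-ops · issue I6 (FPADD)
cycle 23: I5 finished on FPMUL
cycle 24: I5→R2
cycle 25: I6 read-ops · issue I7 (ALU)
cycle 28: I6 finished on FPADD
cycle 29: I6→R0
cycle 30: I7 read-ops
cycle 31: I7 finished on ALU
cycle 32: I7→R2

I3 = (9, 10, 15, 16)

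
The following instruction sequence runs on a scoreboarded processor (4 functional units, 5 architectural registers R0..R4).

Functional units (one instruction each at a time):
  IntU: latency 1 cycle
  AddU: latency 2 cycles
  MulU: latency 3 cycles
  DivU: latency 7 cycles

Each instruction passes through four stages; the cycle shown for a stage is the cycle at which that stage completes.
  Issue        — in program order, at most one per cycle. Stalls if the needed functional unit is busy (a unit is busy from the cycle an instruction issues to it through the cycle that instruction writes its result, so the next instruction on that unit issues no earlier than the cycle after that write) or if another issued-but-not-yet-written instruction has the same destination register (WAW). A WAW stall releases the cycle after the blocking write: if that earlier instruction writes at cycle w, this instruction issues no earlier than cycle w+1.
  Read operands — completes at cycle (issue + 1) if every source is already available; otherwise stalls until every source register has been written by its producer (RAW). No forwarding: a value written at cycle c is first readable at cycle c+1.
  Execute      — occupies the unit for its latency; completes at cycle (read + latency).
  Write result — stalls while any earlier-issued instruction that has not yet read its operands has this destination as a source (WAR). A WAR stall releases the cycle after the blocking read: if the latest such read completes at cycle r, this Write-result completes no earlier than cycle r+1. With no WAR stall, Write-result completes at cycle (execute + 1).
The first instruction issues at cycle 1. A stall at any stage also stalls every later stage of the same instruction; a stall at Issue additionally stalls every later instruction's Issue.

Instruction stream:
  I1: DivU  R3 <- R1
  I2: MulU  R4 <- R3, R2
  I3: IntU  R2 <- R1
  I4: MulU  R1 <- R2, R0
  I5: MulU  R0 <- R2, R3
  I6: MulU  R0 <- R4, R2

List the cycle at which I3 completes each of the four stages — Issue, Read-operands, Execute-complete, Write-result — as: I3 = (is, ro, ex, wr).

I3 = (3, 4, 5, 12)

c1: I1 dispatched to DivU
c2: I1 operands ready; I2 dispatched to MulU
c3: I3 dispatched to IntU
c4: I3 operands ready
c5: I3 complete
c9: I1 complete
c10: R3←I1
c11: I2 operands ready
c12: R2←I3
c14: I2 complete
c15: R4←I2
c16: I4 dispatched to MulU
c17: I4 operands ready
c20: I4 complete
c21: R1←I4
c22: I5 dispatched to MulU
c23: I5 operands ready
c26: I5 complete
c27: R0←I5
c28: I6 dispatched to MulU
c29: I6 operands ready
c32: I6 complete
c33: R0←I6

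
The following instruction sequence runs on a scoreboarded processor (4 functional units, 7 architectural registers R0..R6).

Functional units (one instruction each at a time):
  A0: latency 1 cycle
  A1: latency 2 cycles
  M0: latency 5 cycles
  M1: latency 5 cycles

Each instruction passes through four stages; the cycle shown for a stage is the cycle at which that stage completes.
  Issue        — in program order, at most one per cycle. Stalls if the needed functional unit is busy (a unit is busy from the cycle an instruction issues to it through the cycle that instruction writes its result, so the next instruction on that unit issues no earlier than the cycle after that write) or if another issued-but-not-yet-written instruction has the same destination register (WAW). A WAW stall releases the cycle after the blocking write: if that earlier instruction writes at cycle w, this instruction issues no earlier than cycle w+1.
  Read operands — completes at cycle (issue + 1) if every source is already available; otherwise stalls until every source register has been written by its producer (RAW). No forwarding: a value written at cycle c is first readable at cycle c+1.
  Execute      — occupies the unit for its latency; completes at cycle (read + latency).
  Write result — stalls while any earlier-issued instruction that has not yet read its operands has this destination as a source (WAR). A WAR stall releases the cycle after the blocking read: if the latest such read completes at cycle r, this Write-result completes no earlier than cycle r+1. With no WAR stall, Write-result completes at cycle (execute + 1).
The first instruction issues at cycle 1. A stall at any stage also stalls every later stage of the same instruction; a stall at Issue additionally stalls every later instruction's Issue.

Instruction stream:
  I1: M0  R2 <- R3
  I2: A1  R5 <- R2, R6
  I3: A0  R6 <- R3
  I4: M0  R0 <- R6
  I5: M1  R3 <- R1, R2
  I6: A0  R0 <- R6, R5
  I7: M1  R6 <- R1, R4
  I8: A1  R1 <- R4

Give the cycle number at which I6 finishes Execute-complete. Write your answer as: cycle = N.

I1: IS=1 RO=2 EX=7 WR=8
I2: IS=2 RO=9 EX=11 WR=12  [RAW R2: wait I1 write@8]
I3: IS=3 RO=4 EX=5 WR=10  [WAR R6: wait I2 read@9]
I4: IS=9 RO=11 EX=16 WR=17  [struct: M0 busy until I1 writes@8; RAW R6: wait I3 write@10]
I5: IS=10 RO=11 EX=16 WR=17
I6: IS=18 RO=19 EX=20 WR=21  [WAW R0: wait I4 write@17]
I7: IS=19 RO=20 EX=25 WR=26
I8: IS=20 RO=21 EX=23 WR=24

cycle = 20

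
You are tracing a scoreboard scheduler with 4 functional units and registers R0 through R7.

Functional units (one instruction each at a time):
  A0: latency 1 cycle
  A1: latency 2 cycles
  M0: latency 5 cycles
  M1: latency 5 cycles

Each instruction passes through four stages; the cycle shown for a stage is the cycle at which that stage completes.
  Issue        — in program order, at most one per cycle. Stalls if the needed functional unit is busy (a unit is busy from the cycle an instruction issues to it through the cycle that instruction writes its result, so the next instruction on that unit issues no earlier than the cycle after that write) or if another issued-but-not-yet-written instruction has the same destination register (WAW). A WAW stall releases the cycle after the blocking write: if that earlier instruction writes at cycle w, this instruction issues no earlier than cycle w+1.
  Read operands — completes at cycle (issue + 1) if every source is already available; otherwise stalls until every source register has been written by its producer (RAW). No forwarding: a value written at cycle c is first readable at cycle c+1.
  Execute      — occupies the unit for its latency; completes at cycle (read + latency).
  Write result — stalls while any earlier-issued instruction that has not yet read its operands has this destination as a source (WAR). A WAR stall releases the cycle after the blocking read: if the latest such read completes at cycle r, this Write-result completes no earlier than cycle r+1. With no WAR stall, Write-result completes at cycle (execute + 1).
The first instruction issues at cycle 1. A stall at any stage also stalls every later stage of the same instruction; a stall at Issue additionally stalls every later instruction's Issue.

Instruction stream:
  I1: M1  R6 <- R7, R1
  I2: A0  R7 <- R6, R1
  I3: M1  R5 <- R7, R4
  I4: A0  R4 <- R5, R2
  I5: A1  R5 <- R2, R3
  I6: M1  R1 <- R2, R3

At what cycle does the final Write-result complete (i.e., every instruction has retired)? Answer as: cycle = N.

[1] I1 dispatched to M1
[2] I1 operands ready · I2 dispatched to A0
[7] I1 complete
[8] R6←I1
[9] I2 operands ready · I3 dispatched to M1
[10] I2 complete
[11] R7←I2
[12] I3 operands ready · I4 dispatched to A0
[17] I3 complete
[18] R5←I3
[19] I4 operands ready · I5 dispatched to A1
[20] I4 complete · I5 operands ready · I6 dispatched to M1
[21] R4←I4 · I6 operands ready
[22] I5 complete
[23] R5←I5
[26] I6 complete
[27] R1←I6

cycle = 27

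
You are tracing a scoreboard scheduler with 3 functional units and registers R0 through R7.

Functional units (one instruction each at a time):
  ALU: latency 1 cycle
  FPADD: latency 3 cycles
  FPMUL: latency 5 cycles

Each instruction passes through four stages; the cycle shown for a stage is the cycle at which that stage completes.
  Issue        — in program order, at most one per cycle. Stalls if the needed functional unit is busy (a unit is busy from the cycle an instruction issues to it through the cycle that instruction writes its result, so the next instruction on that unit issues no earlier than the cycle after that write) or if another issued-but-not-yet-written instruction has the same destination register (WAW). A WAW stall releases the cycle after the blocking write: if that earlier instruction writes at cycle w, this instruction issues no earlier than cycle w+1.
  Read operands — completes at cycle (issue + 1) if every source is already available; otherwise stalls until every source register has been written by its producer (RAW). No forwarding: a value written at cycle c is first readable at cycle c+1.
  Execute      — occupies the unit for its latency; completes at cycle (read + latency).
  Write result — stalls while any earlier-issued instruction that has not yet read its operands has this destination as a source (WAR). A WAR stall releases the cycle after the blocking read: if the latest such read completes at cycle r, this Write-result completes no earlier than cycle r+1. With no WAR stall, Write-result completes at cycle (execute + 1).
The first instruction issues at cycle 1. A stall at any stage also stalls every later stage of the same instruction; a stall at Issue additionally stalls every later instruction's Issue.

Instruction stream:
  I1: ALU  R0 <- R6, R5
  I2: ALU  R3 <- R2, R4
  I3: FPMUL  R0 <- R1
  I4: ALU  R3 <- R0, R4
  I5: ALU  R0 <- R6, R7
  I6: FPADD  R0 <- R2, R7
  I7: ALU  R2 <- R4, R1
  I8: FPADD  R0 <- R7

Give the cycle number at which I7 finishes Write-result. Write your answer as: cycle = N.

cycle = 25

1) issue 1, read 2, done 3, write 4
2) issue 5, read 6, done 7, write 8  <struct: ALU busy until I1 writes@4>
3) issue 6, read 7, done 12, write 13
4) issue 9, read 14, done 15, write 16  <struct: ALU busy until I2 writes@8 / RAW R0: wait I3 write@13>
5) issue 17, read 18, done 19, write 20  <struct: ALU busy until I4 writes@16>
6) issue 21, read 22, done 25, write 26  <WAW R0: wait I5 write@20>
7) issue 22, read 23, done 24, write 25
8) issue 27, read 28, done 31, write 32  <struct: FPADD busy until I6 writes@26>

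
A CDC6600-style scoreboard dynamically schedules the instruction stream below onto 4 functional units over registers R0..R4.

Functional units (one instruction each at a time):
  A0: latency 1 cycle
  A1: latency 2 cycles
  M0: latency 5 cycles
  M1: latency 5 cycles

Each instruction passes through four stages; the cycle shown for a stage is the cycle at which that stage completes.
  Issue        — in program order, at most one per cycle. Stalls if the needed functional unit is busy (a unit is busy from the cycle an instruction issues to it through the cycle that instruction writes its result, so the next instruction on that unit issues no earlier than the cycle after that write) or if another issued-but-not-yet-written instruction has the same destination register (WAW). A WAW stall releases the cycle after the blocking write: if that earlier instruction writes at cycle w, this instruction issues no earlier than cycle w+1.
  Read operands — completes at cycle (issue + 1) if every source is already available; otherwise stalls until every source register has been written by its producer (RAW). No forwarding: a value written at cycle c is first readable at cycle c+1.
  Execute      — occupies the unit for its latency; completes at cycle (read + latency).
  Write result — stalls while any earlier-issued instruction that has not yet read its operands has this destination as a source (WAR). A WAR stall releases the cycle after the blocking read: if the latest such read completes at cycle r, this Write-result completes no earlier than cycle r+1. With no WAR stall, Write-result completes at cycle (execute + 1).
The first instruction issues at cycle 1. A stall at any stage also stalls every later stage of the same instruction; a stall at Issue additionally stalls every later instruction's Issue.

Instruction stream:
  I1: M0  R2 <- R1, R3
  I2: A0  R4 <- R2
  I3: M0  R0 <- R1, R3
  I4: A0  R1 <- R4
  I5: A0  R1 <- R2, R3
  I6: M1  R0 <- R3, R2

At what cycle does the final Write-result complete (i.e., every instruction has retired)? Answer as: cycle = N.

cycle = 24

c1: issue I1 (M0)
c2: I1 read-ops | issue I2 (A0)
c7: I1 finished on M0
c8: I1→R2
c9: I2 read-ops | issue I3 (M0)
c10: I2 finished on A0 | I3 read-ops
c11: I2→R4
c12: issue I4 (A0)
c13: I4 read-ops
c14: I4 finished on A0
c15: I3 finished on M0 | I4→R1
c16: I3→R0 | issue I5 (A0)
c17: I5 read-ops | issue I6 (M1)
c18: I5 finished on A0 | I6 read-ops
c19: I5→R1
c23: I6 finished on M1
c24: I6→R0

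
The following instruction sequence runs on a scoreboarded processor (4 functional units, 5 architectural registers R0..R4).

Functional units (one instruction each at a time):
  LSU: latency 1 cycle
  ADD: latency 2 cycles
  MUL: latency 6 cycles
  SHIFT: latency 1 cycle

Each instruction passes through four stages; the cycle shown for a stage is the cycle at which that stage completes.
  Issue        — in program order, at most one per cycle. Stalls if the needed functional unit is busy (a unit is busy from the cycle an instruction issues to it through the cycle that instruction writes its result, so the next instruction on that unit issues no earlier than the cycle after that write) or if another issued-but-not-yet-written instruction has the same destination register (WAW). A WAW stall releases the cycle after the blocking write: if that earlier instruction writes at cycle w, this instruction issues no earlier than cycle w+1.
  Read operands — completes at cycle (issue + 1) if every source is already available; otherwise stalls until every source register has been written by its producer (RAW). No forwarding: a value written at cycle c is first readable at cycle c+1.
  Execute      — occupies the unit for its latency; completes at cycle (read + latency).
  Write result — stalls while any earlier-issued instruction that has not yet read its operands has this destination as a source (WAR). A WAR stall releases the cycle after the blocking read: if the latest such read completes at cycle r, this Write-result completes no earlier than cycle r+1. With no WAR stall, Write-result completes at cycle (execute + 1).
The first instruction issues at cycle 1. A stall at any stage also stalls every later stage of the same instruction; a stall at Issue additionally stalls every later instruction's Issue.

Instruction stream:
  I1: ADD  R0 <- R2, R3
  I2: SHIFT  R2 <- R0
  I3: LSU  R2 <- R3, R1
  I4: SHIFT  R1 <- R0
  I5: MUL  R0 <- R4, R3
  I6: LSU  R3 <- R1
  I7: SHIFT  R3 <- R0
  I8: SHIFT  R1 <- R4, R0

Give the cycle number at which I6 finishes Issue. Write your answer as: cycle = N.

cycle = 13

cycle 1: issue I1 (ADD)
cycle 2: I1 read-ops, issue I2 (SHIFT)
cycle 4: I1 finished on ADD
cycle 5: I1→R0
cycle 6: I2 read-ops
cycle 7: I2 finished on SHIFT
cycle 8: I2→R2
cycle 9: issue I3 (LSU)
cycle 10: I3 read-ops, issue I4 (SHIFT)
cycle 11: I3 finished on LSU, I4 read-ops, issue I5 (MUL)
cycle 12: I3→R2, I4 finished on SHIFT, I5 read-ops
cycle 13: I4→R1, issue I6 (LSU)
cycle 14: I6 read-ops
cycle 15: I6 finished on LSU
cycle 16: I6→R3
cycle 17: issue I7 (SHIFT)
cycle 18: I5 finished on MUL
cycle 19: I5→R0
cycle 20: I7 read-ops
cycle 21: I7 finished on SHIFT
cycle 22: I7→R3
cycle 23: issue I8 (SHIFT)
cycle 24: I8 read-ops
cycle 25: I8 finished on SHIFT
cycle 26: I8→R1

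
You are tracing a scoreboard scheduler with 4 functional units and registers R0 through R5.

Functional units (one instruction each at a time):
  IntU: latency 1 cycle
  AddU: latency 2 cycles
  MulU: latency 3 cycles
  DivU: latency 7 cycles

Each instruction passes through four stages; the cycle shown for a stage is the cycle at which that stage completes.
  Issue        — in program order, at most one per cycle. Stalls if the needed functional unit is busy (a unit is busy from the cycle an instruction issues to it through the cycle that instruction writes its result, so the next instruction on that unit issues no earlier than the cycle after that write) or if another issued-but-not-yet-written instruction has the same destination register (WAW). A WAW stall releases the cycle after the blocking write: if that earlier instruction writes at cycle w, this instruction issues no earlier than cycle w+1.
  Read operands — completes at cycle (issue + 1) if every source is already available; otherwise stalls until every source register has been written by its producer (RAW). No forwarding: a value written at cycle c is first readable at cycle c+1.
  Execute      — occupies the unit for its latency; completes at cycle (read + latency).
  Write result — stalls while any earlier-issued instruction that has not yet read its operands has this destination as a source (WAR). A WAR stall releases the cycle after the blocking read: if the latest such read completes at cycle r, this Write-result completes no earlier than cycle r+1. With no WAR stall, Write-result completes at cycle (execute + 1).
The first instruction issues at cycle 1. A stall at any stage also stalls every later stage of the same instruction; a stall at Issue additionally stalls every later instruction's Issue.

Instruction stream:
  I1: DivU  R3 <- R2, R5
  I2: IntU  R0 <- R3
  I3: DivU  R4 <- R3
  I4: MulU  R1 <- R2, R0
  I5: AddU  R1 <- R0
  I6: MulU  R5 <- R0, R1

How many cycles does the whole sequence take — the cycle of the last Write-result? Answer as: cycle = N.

cycle 1: I1 dispatched to DivU
cycle 2: I1 operands ready | I2 dispatched to IntU
cycle 9: I1 complete
cycle 10: R3←I1
cycle 11: I2 operands ready | I3 dispatched to DivU
cycle 12: I2 complete | I3 operands ready | I4 dispatched to MulU
cycle 13: R0←I2
cycle 14: I4 operands ready
cycle 17: I4 complete
cycle 18: R1←I4
cycle 19: I3 complete | I5 dispatched to AddU
cycle 20: R4←I3 | I5 operands ready | I6 dispatched to MulU
cycle 22: I5 complete
cycle 23: R1←I5
cycle 24: I6 operands ready
cycle 27: I6 complete
cycle 28: R5←I6

cycle = 28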